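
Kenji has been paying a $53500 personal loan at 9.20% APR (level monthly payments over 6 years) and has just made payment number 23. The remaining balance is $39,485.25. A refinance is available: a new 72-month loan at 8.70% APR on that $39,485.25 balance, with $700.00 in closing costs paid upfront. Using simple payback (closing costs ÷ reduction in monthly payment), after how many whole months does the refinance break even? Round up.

3 months

Current payment = 53,500 × 9.2%/12 / (1 − (1+0.0076667)^−72) = $969.69.
Refinanced payment = 39,485.25 × 0.0072500 / (1 − (1+0.0072500)^−72) = $705.88.
Monthly savings = $969.69 − $705.88 = $263.81.
Break-even = $700.00 / $263.81 = 2.65 → 3 months.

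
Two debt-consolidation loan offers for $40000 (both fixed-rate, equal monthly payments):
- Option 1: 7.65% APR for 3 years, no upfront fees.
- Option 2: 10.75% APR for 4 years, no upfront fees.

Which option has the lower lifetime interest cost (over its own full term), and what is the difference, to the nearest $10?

Option 1 by $4,500

Option 1: at 7.65% the monthly rate is 0.0063750, so the payment is 40,000 × 0.0063750 / (1 − 1.0063750^−36) = $1,247.01.
Total interest on Option 1 = 36 × $1,247.01 − $40,000 = $4,892.36.
Option 2: at 10.75% the monthly rate is 0.0089583, so the payment is 40,000 × 0.0089583 / (1 − 1.0089583^−48) = $1,028.97.
Total interest on Option 2 = 48 × $1,028.97 − $40,000 = $9,390.56.
Option 1 is lower by $4,498.20.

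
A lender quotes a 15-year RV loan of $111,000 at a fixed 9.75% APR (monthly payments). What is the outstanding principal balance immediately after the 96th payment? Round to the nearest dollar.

$71,386

With monthly rate i = 9.75%/12 = 0.0081250, the balance after k of n payments is P · [(1+i)^n − (1+i)^k] / [(1+i)^n − 1].
(1+0.0081250)^180 = 4.29130371 and (1+0.0081250)^96 = 2.17460776, so the balance is 111,000 × (4.29130371 − 2.17460776) / (4.29130371 − 1) = $71,386.07.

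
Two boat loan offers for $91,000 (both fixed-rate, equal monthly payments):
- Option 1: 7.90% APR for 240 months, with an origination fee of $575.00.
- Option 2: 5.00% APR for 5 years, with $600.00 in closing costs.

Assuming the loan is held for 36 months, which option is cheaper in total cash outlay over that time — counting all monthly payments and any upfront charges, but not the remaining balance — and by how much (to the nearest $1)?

Option 1 by $34,649

Option 1: at 7.90% the monthly rate is 0.0065833, so the payment is 91,000 × 0.0065833 / (1 − 1.0065833^−240) = $755.51.
Option 2: at 5.00% the monthly rate is 0.0041667, so the payment is 91,000 × 0.0041667 / (1 − 1.0041667^−60) = $1,717.28.
Over 36 months: Option 1 costs 36 × $755.51 + $575.00 = $27,773.36; Option 2 costs 36 × $1,717.28 + $600.00 = $62,422.08.
Option 1 is cheaper by $62,422.08 − $27,773.36 = $34,648.72.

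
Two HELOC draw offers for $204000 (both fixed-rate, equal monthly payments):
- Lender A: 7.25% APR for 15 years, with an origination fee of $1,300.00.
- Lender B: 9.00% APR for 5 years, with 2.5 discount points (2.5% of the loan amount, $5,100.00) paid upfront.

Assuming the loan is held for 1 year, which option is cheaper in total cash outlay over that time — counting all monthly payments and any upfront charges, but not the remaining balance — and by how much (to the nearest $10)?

Lender A by $32,270

Lender A: monthly rate = 7.25%/12 = 0.0060417; payment = 204,000 × 0.0060417 / (1 − (1+0.0060417)^−180) = $1,862.24.
Lender B: at 9.00% the monthly rate is 0.0075000, so the payment is 204,000 × 0.0075000 / (1 − 1.0075000^−60) = $4,234.70.
Over 12 months: Lender A costs 12 × $1,862.24 + $1,300.00 = $23,646.88; Lender B costs 12 × $4,234.70 + $5,100.00 = $55,916.40.
Lender A is cheaper by $55,916.40 − $23,646.88 = $32,269.52.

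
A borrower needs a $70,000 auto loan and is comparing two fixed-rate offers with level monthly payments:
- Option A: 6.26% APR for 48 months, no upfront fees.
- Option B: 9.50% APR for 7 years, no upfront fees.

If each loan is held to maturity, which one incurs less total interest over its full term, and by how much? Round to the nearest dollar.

Option A by $16,792

Option A: monthly rate = 6.26%/12 = 0.0052167; payment = 70,000 × 0.0052167 / (1 − (1+0.0052167)^−48) = $1,652.31.
Total interest on Option A = 48 × $1,652.31 − $70,000 = $9,310.88.
Option B: at 9.50% the monthly rate is 0.0079167, so the payment is 70,000 × 0.0079167 / (1 − 1.0079167^−84) = $1,144.08.
Total interest on Option B = 84 × $1,144.08 − $70,000 = $26,102.72.
Option A is lower by $16,791.84.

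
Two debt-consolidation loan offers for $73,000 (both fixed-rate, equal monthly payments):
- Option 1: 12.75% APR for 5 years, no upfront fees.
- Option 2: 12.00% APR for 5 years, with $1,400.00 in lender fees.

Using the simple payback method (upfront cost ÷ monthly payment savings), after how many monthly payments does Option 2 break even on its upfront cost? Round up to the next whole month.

51 months

Option 1: at 12.75% the monthly rate is 0.0106250, so the payment is 73,000 × 0.0106250 / (1 − 1.0106250^−60) = $1,651.65.
Option 2: monthly rate = 12%/12 = 0.0100000; payment = 73,000 × 0.0100000 / (1 − (1+0.0100000)^−60) = $1,623.84.
Monthly savings = $1,651.65 − $1,623.84 = $27.81.
Break-even = $1,400.00 / $27.81 = 50.34 → 51 months.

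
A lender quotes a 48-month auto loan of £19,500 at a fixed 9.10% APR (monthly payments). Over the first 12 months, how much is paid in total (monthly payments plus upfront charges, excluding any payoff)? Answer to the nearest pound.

£5,834

At 9.10% the monthly rate is 0.0075833, so the payment is 19,500 × 0.0075833 / (1 − 1.0075833^−48) = £486.18.
Total outlay = 12 × £486.18 = £5,834.16.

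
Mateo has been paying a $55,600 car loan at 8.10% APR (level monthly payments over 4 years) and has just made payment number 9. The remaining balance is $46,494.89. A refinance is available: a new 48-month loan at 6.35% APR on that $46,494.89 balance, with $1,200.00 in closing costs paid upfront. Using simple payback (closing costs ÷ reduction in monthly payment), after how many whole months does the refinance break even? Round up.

5 months

Current payment = 55,600 × 8.1%/12 / (1 − (1+0.0067500)^−48) = $1,359.97.
Refinanced payment = 46,494.89 × 0.0052917 / (1 − (1+0.0052917)^−48) = $1,099.41.
Monthly savings = $1,359.97 − $1,099.41 = $260.56.
Break-even = $1,200.00 / $260.56 = 4.61 → 5 months.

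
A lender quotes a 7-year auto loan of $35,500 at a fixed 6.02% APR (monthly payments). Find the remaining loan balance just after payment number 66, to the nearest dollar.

With monthly rate i = 6.02%/12 = 0.0050167, the balance after k of n payments is P · [(1+i)^n − (1+i)^k] / [(1+i)^n − 1].
(1+0.0050167)^84 = 1.52248902 and (1+0.0050167)^66 = 1.39134688, so the balance is 35,500 × (1.52248902 − 1.39134688) / (1.52248902 − 1) = $8,910.32.

$8,910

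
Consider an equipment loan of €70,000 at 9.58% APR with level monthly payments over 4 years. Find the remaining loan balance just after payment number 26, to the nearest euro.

€35,407

With monthly rate i = 9.58%/12 = 0.0079833, the balance after k of n payments is P · [(1+i)^n − (1+i)^k] / [(1+i)^n − 1].
(1+0.0079833)^48 = 1.46474107 and (1+0.0079833)^26 = 1.22966591, so the balance is 70,000 × (1.46474107 − 1.22966591) / (1.46474107 − 1) = €35,407.38.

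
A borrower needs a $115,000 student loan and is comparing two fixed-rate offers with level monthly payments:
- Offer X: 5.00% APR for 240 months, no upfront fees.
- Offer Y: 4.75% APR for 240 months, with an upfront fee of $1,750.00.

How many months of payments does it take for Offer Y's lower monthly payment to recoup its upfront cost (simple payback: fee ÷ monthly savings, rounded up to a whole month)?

Offer X: at 5.00% the monthly rate is 0.0041667, so the payment is 115,000 × 0.0041667 / (1 − 1.0041667^−240) = $758.95.
Offer Y: at 4.75% the monthly rate is 0.0039583, so the payment is 115,000 × 0.0039583 / (1 − 1.0039583^−240) = $743.16.
Monthly savings = $758.95 − $743.16 = $15.79.
Break-even = $1,750.00 / $15.79 = 110.83 → 111 months.

111 months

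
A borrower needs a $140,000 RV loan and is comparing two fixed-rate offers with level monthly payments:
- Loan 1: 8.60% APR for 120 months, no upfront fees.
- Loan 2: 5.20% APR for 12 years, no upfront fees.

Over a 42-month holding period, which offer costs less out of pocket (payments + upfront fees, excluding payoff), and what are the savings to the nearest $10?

Loan 1: monthly rate = 8.6%/12 = 0.0071667; payment = 140,000 × 0.0071667 / (1 − (1+0.0071667)^−120) = $1,743.30.
Loan 2: monthly rate = 5.2%/12 = 0.0043333; payment = 140,000 × 0.0043333 / (1 − (1+0.0043333)^−144) = $1,308.94.
Over 42 months: Loan 1 costs 42 × $1,743.30 = $73,218.60; Loan 2 costs 42 × $1,308.94 = $54,975.48.
Loan 2 is cheaper by $73,218.60 − $54,975.48 = $18,243.12.

Loan 2 by $18,240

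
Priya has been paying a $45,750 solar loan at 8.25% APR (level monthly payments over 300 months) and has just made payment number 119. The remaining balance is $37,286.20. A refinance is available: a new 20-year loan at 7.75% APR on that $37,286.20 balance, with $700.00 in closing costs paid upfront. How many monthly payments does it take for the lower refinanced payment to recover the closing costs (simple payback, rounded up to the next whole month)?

Current payment = 45,750 × 8.25%/12 / (1 − (1+0.0068750)^−300) = $360.72.
Refinanced payment = 37,286.20 × 0.0064583 / (1 − (1+0.0064583)^−240) = $306.10.
Monthly savings = $360.72 − $306.10 = $54.62.
Break-even = $700.00 / $54.62 = 12.82 → 13 months.

13 months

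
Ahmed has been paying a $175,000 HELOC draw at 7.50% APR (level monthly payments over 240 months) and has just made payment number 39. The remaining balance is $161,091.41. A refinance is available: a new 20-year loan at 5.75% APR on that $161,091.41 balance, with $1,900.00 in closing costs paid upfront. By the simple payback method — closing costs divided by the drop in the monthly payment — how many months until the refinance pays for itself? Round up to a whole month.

7 months

Current payment = 175,000 × 7.5%/12 / (1 − (1+0.0062500)^−240) = $1,409.79.
Refinanced payment = 161,091.41 × 0.0047917 / (1 − (1+0.0047917)^−240) = $1,131.00.
Monthly savings = $1,409.79 − $1,131.00 = $278.79.
Break-even = $1,900.00 / $278.79 = 6.82 → 7 months.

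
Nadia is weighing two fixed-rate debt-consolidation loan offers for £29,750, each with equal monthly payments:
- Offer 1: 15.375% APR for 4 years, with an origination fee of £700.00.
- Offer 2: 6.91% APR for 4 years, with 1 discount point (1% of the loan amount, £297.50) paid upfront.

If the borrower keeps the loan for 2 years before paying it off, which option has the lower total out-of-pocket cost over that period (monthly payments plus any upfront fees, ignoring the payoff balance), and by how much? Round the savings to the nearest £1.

Offer 2 by £3,342

Offer 1: at 15.375% the monthly rate is 0.0128125, so the payment is 29,750 × 0.0128125 / (1 − 1.0128125^−48) = £833.63.
Offer 2: at 6.91% the monthly rate is 0.0057583, so the payment is 29,750 × 0.0057583 / (1 − 1.0057583^−48) = £711.16.
Over 24 months: Offer 1 costs 24 × £833.63 + £700.00 = £20,707.12; Offer 2 costs 24 × £711.16 + £297.50 = £17,365.34.
Offer 2 is cheaper by £20,707.12 − £17,365.34 = £3,341.78.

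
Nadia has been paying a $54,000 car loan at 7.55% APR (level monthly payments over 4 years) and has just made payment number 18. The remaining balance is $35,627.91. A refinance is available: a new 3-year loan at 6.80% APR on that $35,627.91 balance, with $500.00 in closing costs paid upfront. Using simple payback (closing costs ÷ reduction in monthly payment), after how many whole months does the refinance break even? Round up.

3 months

Current payment = 54,000 × 7.55%/12 / (1 − (1+0.0062917)^−48) = $1,306.92.
Refinanced payment = 35,627.91 × 0.0056667 / (1 − (1+0.0056667)^−36) = $1,096.83.
Monthly savings = $1,306.92 − $1,096.83 = $210.09.
Break-even = $500.00 / $210.09 = 2.38 → 3 months.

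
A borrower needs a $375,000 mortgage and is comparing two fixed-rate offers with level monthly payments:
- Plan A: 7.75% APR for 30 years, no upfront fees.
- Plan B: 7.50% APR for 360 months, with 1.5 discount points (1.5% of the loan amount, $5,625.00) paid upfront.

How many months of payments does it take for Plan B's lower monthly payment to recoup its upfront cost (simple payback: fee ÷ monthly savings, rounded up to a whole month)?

88 months

Plan A: at 7.75% the monthly rate is 0.0064583, so the payment is 375,000 × 0.0064583 / (1 − 1.0064583^−360) = $2,686.55.
Plan B: monthly rate = 7.5%/12 = 0.0062500; payment = 375,000 × 0.0062500 / (1 − (1+0.0062500)^−360) = $2,622.05.
Monthly savings = $2,686.55 − $2,622.05 = $64.50.
Break-even = $5,625.00 / $64.50 = 87.21 → 88 months.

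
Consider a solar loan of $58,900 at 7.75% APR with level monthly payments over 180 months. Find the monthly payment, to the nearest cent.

$554.41

Monthly rate = 7.75%/12 = 0.0064583; payment = 58,900 × 0.0064583 / (1 − (1+0.0064583)^−180) = $554.41.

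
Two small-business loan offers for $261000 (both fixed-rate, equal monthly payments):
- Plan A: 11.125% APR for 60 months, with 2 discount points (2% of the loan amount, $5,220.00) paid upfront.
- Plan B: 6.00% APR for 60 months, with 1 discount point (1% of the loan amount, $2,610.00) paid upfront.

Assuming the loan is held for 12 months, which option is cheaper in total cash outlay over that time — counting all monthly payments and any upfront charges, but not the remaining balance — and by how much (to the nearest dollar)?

Plan B by $10,352

Plan A: monthly rate = 11.125%/12 = 0.0092708; payment = 261,000 × 0.0092708 / (1 − (1+0.0092708)^−60) = $5,691.06.
Plan B: at 6.00% the monthly rate is 0.0050000, so the payment is 261,000 × 0.0050000 / (1 − 1.0050000^−60) = $5,045.86.
Over 12 months: Plan A costs 12 × $5,691.06 + $5,220.00 = $73,512.72; Plan B costs 12 × $5,045.86 + $2,610.00 = $63,160.32.
Plan B is cheaper by $73,512.72 − $63,160.32 = $10,352.40.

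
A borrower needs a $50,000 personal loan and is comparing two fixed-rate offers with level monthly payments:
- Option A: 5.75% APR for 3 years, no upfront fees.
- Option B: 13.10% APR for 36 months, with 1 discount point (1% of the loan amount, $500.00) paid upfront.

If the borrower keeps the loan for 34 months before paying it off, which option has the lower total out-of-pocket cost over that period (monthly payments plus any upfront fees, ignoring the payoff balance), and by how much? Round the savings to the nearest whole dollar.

Option A: at 5.75% the monthly rate is 0.0047917, so the payment is 50,000 × 0.0047917 / (1 − 1.0047917^−36) = $1,515.44.
Option B: monthly rate = 13.1%/12 = 0.0109167; payment = 50,000 × 0.0109167 / (1 − (1+0.0109167)^−36) = $1,687.11.
Over 34 months: Option A costs 34 × $1,515.44 = $51,524.96; Option B costs 34 × $1,687.11 + $500.00 = $57,861.74.
Option A is cheaper by $57,861.74 − $51,524.96 = $6,336.78.

Option A by $6,337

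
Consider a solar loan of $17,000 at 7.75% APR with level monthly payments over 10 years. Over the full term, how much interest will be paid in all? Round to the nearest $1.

At 7.75% the monthly rate is 0.0064583, so the payment is 17,000 × 0.0064583 / (1 − 1.0064583^−120) = $204.02.
Total paid = 120 × $204.02 = $24,482.40; interest = $24,482.40 − $17,000 = $7,482.40.

$7,482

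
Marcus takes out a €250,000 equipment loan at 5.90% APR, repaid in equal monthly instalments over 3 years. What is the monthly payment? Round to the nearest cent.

Monthly rate = 5.9%/12 = 0.0049167; payment = 250,000 × 0.0049167 / (1 − (1+0.0049167)^−36) = €7,594.16.

€7,594.16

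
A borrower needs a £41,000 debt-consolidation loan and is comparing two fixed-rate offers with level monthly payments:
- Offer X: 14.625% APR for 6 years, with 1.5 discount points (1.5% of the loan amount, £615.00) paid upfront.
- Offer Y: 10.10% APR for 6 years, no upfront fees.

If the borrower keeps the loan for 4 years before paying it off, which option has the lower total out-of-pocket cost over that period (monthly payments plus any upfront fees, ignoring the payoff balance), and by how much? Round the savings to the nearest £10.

Offer Y by £5,270

Offer X: at 14.625% the monthly rate is 0.0121875, so the payment is 41,000 × 0.0121875 / (1 − 1.0121875^−72) = £858.62.
Offer Y: monthly rate = 10.1%/12 = 0.0084167; payment = 41,000 × 0.0084167 / (1 − (1+0.0084167)^−72) = £761.63.
Over 48 months: Offer X costs 48 × £858.62 + £615.00 = £41,828.76; Offer Y costs 48 × £761.63 = £36,558.24.
Offer Y is cheaper by £41,828.76 − £36,558.24 = £5,270.52.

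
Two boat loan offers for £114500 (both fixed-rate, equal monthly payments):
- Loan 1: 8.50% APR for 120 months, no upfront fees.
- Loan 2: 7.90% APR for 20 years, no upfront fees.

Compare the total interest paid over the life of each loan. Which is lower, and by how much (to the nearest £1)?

Loan 1 by £57,790

Loan 1: monthly rate = 8.5%/12 = 0.0070833; payment = 114,500 × 0.0070833 / (1 − (1+0.0070833)^−120) = £1,419.64.
Total interest on Loan 1 = 120 × £1,419.64 − £114,500 = £55,856.80.
Loan 2: at 7.90% the monthly rate is 0.0065833, so the payment is 114,500 × 0.0065833 / (1 − 1.0065833^−240) = £950.61.
Total interest on Loan 2 = 240 × £950.61 − £114,500 = £113,646.40.
Loan 1 is lower by £57,789.60.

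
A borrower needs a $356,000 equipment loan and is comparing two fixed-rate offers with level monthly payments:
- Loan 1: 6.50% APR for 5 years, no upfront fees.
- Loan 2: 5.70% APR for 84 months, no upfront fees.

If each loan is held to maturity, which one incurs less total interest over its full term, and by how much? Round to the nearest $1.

Loan 1: monthly rate = 6.5%/12 = 0.0054167; payment = 356,000 × 0.0054167 / (1 − (1+0.0054167)^−60) = $6,965.55.
Total interest on Loan 1 = 60 × $6,965.55 − $356,000 = $61,933.00.
Loan 2: at 5.70% the monthly rate is 0.0047500, so the payment is 356,000 × 0.0047500 / (1 − 1.0047500^−84) = $5,149.60.
Total interest on Loan 2 = 84 × $5,149.60 − $356,000 = $76,566.40.
Loan 1 is lower by $14,633.40.

Loan 1 by $14,633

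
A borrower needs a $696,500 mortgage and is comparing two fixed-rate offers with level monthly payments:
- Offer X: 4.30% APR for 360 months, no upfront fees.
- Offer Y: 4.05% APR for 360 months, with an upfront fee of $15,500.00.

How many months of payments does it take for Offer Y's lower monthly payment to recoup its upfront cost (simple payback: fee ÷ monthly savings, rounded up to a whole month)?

153 months

Offer X: monthly rate = 4.3%/12 = 0.0035833; payment = 696,500 × 0.0035833 / (1 − (1+0.0035833)^−360) = $3,446.78.
Offer Y: monthly rate = 4.05%/12 = 0.0033750; payment = 696,500 × 0.0033750 / (1 − (1+0.0033750)^−360) = $3,345.31.
Monthly savings = $3,446.78 − $3,345.31 = $101.47.
Break-even = $15,500.00 / $101.47 = 152.75 → 153 months.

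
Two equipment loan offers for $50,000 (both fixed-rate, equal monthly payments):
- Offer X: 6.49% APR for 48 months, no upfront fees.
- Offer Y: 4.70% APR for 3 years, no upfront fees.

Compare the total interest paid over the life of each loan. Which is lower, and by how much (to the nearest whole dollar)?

Offer X: monthly rate = 6.49%/12 = 0.0054083; payment = 50,000 × 0.0054083 / (1 − (1+0.0054083)^−48) = $1,185.52.
Total interest on Offer X = 48 × $1,185.52 − $50,000 = $6,904.96.
Offer Y: at 4.70% the monthly rate is 0.0039167, so the payment is 50,000 × 0.0039167 / (1 − 1.0039167^−36) = $1,491.82.
Total interest on Offer Y = 36 × $1,491.82 − $50,000 = $3,705.52.
Offer Y is lower by $3,199.44.

Offer Y by $3,199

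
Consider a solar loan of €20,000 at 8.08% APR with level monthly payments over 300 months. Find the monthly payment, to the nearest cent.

Monthly rate = 8.08%/12 = 0.0067333; payment = 20,000 × 0.0067333 / (1 − (1+0.0067333)^−300) = €155.42.

€155.42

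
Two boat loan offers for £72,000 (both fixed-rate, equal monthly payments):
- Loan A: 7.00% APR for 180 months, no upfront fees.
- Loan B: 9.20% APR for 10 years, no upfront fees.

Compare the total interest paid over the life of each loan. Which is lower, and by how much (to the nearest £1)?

Loan B by £6,103

Loan A: monthly rate = 7%/12 = 0.0058333; payment = 72,000 × 0.0058333 / (1 − (1+0.0058333)^−180) = £647.16.
Total interest on Loan A = 180 × £647.16 − £72,000 = £44,488.80.
Loan B: monthly rate = 9.2%/12 = 0.0076667; payment = 72,000 × 0.0076667 / (1 − (1+0.0076667)^−120) = £919.88.
Total interest on Loan B = 120 × £919.88 − £72,000 = £38,385.60.
Loan B is lower by £6,103.20.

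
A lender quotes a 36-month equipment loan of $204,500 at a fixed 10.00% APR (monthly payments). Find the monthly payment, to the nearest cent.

$6,598.64

Monthly rate = 10%/12 = 0.0083333; payment = 204,500 × 0.0083333 / (1 − (1+0.0083333)^−36) = $6,598.64.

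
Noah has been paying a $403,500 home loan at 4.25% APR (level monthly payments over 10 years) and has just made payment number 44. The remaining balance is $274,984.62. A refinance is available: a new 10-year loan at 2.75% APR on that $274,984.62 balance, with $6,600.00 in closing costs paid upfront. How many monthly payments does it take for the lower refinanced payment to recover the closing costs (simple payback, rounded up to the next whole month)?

5 months

Current payment = 403,500 × 4.25%/12 / (1 − (1+0.0035417)^−120) = $4,133.35.
Refinanced payment = 274,984.62 × 0.0022917 / (1 − (1+0.0022917)^−120) = $2,623.66.
Monthly savings = $4,133.35 − $2,623.66 = $1,509.69.
Break-even = $6,600.00 / $1,509.69 = 4.37 → 5 months.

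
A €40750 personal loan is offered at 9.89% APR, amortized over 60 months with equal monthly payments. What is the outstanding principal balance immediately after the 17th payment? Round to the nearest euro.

€31,161

With monthly rate i = 9.89%/12 = 0.0082417, the balance after k of n payments is P · [(1+i)^n − (1+i)^k] / [(1+i)^n − 1].
(1+0.0082417)^60 = 1.63635855 and (1+0.0082417)^17 = 1.14973804, so the balance is 40,750 × (1.63635855 − 1.14973804) / (1.63635855 − 1) = €31,161.34.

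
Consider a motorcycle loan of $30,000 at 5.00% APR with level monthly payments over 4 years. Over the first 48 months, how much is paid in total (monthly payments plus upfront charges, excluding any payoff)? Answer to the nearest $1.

Monthly rate = 5%/12 = 0.0041667; payment = 30,000 × 0.0041667 / (1 − (1+0.0041667)^−48) = $690.88.
Total outlay = 48 × $690.88 = $33,162.24.

$33,162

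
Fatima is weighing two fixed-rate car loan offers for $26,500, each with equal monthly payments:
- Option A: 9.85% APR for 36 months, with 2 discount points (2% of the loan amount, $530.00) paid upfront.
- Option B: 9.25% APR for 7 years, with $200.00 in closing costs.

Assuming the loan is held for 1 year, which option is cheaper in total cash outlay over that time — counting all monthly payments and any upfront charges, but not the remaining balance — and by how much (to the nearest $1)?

Option A: monthly rate = 9.85%/12 = 0.0082083; payment = 26,500 × 0.0082083 / (1 − (1+0.0082083)^−36) = $853.22.
Option B: at 9.25% the monthly rate is 0.0077083, so the payment is 26,500 × 0.0077083 / (1 − 1.0077083^−84) = $429.73.
Over 12 months: Option A costs 12 × $853.22 + $530.00 = $10,768.64; Option B costs 12 × $429.73 + $200.00 = $5,356.76.
Option B is cheaper by $10,768.64 − $5,356.76 = $5,411.88.

Option B by $5,412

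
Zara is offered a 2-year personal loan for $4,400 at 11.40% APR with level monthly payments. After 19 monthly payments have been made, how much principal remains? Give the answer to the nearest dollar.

$1,001

With monthly rate i = 11.4%/12 = 0.0095000, the balance after k of n payments is P · [(1+i)^n − (1+i)^k] / [(1+i)^n − 1].
(1+0.0095000)^24 = 1.25473427 and (1+0.0095000)^19 = 1.19679604, so the balance is 4,400 × (1.25473427 − 1.19679604) / (1.25473427 − 1) = $1,000.76.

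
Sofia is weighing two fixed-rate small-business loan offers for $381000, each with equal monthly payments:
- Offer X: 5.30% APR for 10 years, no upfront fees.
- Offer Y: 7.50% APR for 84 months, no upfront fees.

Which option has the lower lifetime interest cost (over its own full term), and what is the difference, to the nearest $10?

Offer X: at 5.30% the monthly rate is 0.0044167, so the payment is 381,000 × 0.0044167 / (1 − 1.0044167^−120) = $4,097.20.
Total interest on Offer X = 120 × $4,097.20 − $381,000 = $110,664.00.
Offer Y: at 7.50% the monthly rate is 0.0062500, so the payment is 381,000 × 0.0062500 / (1 − 1.0062500^−84) = $5,843.88.
Total interest on Offer Y = 84 × $5,843.88 − $381,000 = $109,885.92.
Offer Y is lower by $778.08.

Offer Y by $780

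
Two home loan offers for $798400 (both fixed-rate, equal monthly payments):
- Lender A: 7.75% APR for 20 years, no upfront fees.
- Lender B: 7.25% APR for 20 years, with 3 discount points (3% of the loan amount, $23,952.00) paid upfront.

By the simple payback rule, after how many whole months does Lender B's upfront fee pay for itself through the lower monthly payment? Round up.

99 months

Lender A: monthly rate = 7.75%/12 = 0.0064583; payment = 798,400 × 0.0064583 / (1 − (1+0.0064583)^−240) = $6,554.45.
Lender B: at 7.25% the monthly rate is 0.0060417, so the payment is 798,400 × 0.0060417 / (1 − 1.0060417^−240) = $6,310.36.
Monthly savings = $6,554.45 − $6,310.36 = $244.09.
Break-even = $23,952.00 / $244.09 = 98.13 → 99 months.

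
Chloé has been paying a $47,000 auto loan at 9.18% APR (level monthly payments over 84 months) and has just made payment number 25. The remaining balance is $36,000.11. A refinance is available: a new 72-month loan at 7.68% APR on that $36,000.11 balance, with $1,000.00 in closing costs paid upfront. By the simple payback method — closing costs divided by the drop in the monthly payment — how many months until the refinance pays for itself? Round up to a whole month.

Current payment = 47,000 × 9.18%/12 / (1 − (1+0.0076500)^−84) = $760.49.
Refinanced payment = 36,000.11 × 0.0064000 / (1 − (1+0.0064000)^−72) = $625.59.
Monthly savings = $760.49 − $625.59 = $134.90.
Break-even = $1,000.00 / $134.90 = 7.41 → 8 months.

8 months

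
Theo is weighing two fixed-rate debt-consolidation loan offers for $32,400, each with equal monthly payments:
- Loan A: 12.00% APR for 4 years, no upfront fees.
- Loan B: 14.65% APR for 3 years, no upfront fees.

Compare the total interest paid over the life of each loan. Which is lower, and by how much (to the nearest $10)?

Loan A: at 12.00% the monthly rate is 0.0100000, so the payment is 32,400 × 0.0100000 / (1 − 1.0100000^−48) = $853.22.
Total interest on Loan A = 48 × $853.22 − $32,400 = $8,554.56.
Loan B: at 14.65% the monthly rate is 0.0122083, so the payment is 32,400 × 0.0122083 / (1 − 1.0122083^−36) = $1,117.61.
Total interest on Loan B = 36 × $1,117.61 − $32,400 = $7,833.96.
Loan B is lower by $720.60.

Loan B by $720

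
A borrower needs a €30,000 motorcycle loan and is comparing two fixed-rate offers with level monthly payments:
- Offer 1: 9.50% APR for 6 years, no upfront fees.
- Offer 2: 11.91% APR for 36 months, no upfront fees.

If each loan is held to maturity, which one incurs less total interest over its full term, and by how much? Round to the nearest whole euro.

Offer 1: monthly rate = 9.5%/12 = 0.0079167; payment = 30,000 × 0.0079167 / (1 − (1+0.0079167)^−72) = €548.24.
Total interest on Offer 1 = 72 × €548.24 − €30,000 = €9,473.28.
Offer 2: at 11.91% the monthly rate is 0.0099250, so the payment is 30,000 × 0.0099250 / (1 − 1.0099250^−36) = €995.14.
Total interest on Offer 2 = 36 × €995.14 − €30,000 = €5,825.04.
Offer 2 is lower by €3,648.24.

Offer 2 by €3,648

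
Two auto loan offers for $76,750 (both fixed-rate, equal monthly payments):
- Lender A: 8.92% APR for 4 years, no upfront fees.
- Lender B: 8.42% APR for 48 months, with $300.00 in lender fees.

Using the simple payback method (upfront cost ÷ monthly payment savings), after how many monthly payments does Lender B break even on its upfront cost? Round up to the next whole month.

Lender A: monthly rate = 8.92%/12 = 0.0074333; payment = 76,750 × 0.0074333 / (1 − (1+0.0074333)^−48) = $1,907.01.
Lender B: monthly rate = 8.42%/12 = 0.0070167; payment = 76,750 × 0.0070167 / (1 − (1+0.0070167)^−48) = $1,888.86.
Monthly savings = $1,907.01 − $1,888.86 = $18.15.
Break-even = $300.00 / $18.15 = 16.53 → 17 months.

17 months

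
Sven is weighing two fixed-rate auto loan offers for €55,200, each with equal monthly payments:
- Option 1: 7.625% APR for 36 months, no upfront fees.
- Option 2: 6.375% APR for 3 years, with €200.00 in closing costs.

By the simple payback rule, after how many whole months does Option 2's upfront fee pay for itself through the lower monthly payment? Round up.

Option 1: at 7.625% the monthly rate is 0.0063542, so the payment is 55,200 × 0.0063542 / (1 − 1.0063542^−36) = €1,720.23.
Option 2: monthly rate = 6.375%/12 = 0.0053125; payment = 55,200 × 0.0053125 / (1 − (1+0.0053125)^−36) = €1,688.69.
Monthly savings = €1,720.23 − €1,688.69 = €31.54.
Break-even = €200.00 / €31.54 = 6.34 → 7 months.

7 months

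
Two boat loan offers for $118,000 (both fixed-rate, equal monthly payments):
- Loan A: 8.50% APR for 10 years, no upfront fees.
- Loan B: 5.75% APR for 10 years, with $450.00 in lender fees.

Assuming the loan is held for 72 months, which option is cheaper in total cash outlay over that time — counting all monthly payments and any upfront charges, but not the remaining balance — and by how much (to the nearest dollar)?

Loan A: monthly rate = 8.5%/12 = 0.0070833; payment = 118,000 × 0.0070833 / (1 − (1+0.0070833)^−120) = $1,463.03.
Loan B: monthly rate = 5.75%/12 = 0.0047917; payment = 118,000 × 0.0047917 / (1 − (1+0.0047917)^−120) = $1,295.28.
Over 72 months: Loan A costs 72 × $1,463.03 = $105,338.16; Loan B costs 72 × $1,295.28 + $450.00 = $93,710.16.
Loan B is cheaper by $105,338.16 − $93,710.16 = $11,628.00.

Loan B by $11,628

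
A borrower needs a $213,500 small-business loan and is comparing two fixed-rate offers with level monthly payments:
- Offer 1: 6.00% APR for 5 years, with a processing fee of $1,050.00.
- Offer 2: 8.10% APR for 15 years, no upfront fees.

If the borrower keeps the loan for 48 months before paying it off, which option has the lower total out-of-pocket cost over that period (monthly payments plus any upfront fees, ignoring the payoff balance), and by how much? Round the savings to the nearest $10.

Offer 1: at 6.00% the monthly rate is 0.0050000, so the payment is 213,500 × 0.0050000 / (1 − 1.0050000^−60) = $4,127.55.
Offer 2: monthly rate = 8.1%/12 = 0.0067500; payment = 213,500 × 0.0067500 / (1 − (1+0.0067500)^−180) = $2,052.66.
Over 48 months: Offer 1 costs 48 × $4,127.55 + $1,050.00 = $199,172.40; Offer 2 costs 48 × $2,052.66 = $98,527.68.
Offer 2 is cheaper by $199,172.40 − $98,527.68 = $100,644.72.

Offer 2 by $100,640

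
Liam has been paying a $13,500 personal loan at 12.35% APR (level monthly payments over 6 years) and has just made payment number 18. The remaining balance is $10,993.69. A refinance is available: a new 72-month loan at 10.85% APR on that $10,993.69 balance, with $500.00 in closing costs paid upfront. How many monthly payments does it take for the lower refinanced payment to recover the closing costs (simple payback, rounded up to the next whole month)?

Current payment = 13,500 × 12.35%/12 / (1 − (1+0.0102917)^−72) = $266.39.
Refinanced payment = 10,993.69 × 0.0090417 / (1 − (1+0.0090417)^−72) = $208.41.
Monthly savings = $266.39 − $208.41 = $57.98.
Break-even = $500.00 / $57.98 = 8.62 → 9 months.

9 months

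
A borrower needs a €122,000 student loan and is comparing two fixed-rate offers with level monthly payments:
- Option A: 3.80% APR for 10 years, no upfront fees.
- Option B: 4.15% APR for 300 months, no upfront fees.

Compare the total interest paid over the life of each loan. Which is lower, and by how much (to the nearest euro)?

Option A: at 3.80% the monthly rate is 0.0031667, so the payment is 122,000 × 0.0031667 / (1 − 1.0031667^−120) = €1,223.63.
Total interest on Option A = 120 × €1,223.63 − €122,000 = €24,835.60.
Option B: monthly rate = 4.15%/12 = 0.0034583; payment = 122,000 × 0.0034583 / (1 − (1+0.0034583)^−300) = €654.11.
Total interest on Option B = 300 × €654.11 − €122,000 = €74,233.00.
Option A is lower by €49,397.40.

Option A by €49,397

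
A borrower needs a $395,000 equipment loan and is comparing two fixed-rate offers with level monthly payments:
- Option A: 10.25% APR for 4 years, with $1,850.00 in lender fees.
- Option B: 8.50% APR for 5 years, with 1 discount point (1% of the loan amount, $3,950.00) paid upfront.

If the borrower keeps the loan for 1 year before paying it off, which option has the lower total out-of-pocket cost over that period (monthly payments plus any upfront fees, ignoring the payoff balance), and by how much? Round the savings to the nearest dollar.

Option B by $21,440

Option A: monthly rate = 10.25%/12 = 0.0085417; payment = 395,000 × 0.0085417 / (1 − (1+0.0085417)^−48) = $10,065.71.
Option B: monthly rate = 8.5%/12 = 0.0070833; payment = 395,000 × 0.0070833 / (1 − (1+0.0070833)^−60) = $8,104.03.
Over 12 months: Option A costs 12 × $10,065.71 + $1,850.00 = $122,638.52; Option B costs 12 × $8,104.03 + $3,950.00 = $101,198.36.
Option B is cheaper by $122,638.52 − $101,198.36 = $21,440.16.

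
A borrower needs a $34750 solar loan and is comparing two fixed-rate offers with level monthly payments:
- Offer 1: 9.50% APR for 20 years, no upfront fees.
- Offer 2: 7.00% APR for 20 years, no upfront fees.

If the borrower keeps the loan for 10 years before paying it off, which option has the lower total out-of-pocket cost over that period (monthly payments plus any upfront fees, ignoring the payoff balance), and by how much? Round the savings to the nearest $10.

Offer 2 by $6,540

Offer 1: at 9.50% the monthly rate is 0.0079167, so the payment is 34,750 × 0.0079167 / (1 − 1.0079167^−240) = $323.92.
Offer 2: at 7.00% the monthly rate is 0.0058333, so the payment is 34,750 × 0.0058333 / (1 − 1.0058333^−240) = $269.42.
Over 120 months: Offer 1 costs 120 × $323.92 = $38,870.40; Offer 2 costs 120 × $269.42 = $32,330.40.
Offer 2 is cheaper by $38,870.40 − $32,330.40 = $6,540.00.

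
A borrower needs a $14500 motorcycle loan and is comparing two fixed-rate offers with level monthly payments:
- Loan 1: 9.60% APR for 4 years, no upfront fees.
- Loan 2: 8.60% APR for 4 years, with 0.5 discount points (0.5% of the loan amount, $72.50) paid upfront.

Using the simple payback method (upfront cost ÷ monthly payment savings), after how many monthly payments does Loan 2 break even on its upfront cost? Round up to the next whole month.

Loan 1: at 9.60% the monthly rate is 0.0080000, so the payment is 14,500 × 0.0080000 / (1 − 1.0080000^−48) = $364.98.
Loan 2: monthly rate = 8.6%/12 = 0.0071667; payment = 14,500 × 0.0071667 / (1 − (1+0.0071667)^−48) = $358.09.
Monthly savings = $364.98 − $358.09 = $6.89.
Break-even = $72.50 / $6.89 = 10.52 → 11 months.

11 months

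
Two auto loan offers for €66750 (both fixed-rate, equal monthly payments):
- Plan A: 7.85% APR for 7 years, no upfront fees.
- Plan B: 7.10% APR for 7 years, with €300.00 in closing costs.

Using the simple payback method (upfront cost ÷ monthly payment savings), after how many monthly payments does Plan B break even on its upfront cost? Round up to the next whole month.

13 months

Plan A: at 7.85% the monthly rate is 0.0065417, so the payment is 66,750 × 0.0065417 / (1 − 1.0065417^−84) = €1,035.40.
Plan B: at 7.10% the monthly rate is 0.0059167, so the payment is 66,750 × 0.0059167 / (1 − 1.0059167^−84) = €1,010.70.
Monthly savings = €1,035.40 − €1,010.70 = €24.70.
Break-even = €300.00 / €24.70 = 12.15 → 13 months.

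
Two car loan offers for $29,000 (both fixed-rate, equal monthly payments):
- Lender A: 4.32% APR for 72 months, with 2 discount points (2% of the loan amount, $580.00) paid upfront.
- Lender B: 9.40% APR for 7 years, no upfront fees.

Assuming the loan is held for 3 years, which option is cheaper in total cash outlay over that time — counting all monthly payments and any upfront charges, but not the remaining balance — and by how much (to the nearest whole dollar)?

Lender B by $57

Lender A: at 4.32% the monthly rate is 0.0036000, so the payment is 29,000 × 0.0036000 / (1 − 1.0036000^−72) = $457.95.
Lender B: monthly rate = 9.4%/12 = 0.0078333; payment = 29,000 × 0.0078333 / (1 − (1+0.0078333)^−84) = $472.49.
Over 36 months: Lender A costs 36 × $457.95 + $580.00 = $17,066.20; Lender B costs 36 × $472.49 = $17,009.64.
Lender B is cheaper by $17,066.20 − $17,009.64 = $56.56.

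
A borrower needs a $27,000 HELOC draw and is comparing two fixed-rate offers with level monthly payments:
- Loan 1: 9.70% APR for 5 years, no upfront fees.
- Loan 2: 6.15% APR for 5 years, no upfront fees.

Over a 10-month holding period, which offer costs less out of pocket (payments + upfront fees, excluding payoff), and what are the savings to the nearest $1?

Loan 2 by $458

Loan 1: at 9.70% the monthly rate is 0.0080833, so the payment is 27,000 × 0.0080833 / (1 − 1.0080833^−60) = $569.69.
Loan 2: monthly rate = 6.15%/12 = 0.0051250; payment = 27,000 × 0.0051250 / (1 − (1+0.0051250)^−60) = $523.87.
Over 10 months: Loan 1 costs 10 × $569.69 = $5,696.90; Loan 2 costs 10 × $523.87 = $5,238.70.
Loan 2 is cheaper by $5,696.90 − $5,238.70 = $458.20.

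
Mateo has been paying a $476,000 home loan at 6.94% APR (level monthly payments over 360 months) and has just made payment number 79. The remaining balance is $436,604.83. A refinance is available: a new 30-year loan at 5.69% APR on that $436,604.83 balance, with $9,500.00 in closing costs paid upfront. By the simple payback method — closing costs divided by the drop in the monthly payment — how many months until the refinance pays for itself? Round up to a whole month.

16 months

Current payment = 476,000 × 6.94%/12 / (1 − (1+0.0057833)^−360) = $3,147.68.
Refinanced payment = 436,604.83 × 0.0047417 / (1 − (1+0.0047417)^−360) = $2,531.29.
Monthly savings = $3,147.68 − $2,531.29 = $616.39.
Break-even = $9,500.00 / $616.39 = 15.41 → 16 months.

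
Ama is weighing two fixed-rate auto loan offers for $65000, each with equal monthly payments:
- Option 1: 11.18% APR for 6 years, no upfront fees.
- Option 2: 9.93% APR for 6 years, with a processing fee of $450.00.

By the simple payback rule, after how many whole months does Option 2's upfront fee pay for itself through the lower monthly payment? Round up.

11 months

Option 1: at 11.18% the monthly rate is 0.0093167, so the payment is 65,000 × 0.0093167 / (1 − 1.0093167^−72) = $1,243.22.
Option 2: at 9.93% the monthly rate is 0.0082750, so the payment is 65,000 × 0.0082750 / (1 − 1.0082750^−72) = $1,201.89.
Monthly savings = $1,243.22 − $1,201.89 = $41.33.
Break-even = $450.00 / $41.33 = 10.89 → 11 months.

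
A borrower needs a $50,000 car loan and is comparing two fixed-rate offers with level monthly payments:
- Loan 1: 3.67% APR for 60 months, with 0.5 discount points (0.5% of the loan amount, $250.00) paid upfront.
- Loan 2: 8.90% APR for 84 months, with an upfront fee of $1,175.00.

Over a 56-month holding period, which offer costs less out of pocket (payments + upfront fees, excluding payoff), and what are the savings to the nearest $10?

Loan 2 by $5,320

Loan 1: at 3.67% the monthly rate is 0.0030583, so the payment is 50,000 × 0.0030583 / (1 − 1.0030583^−60) = $913.40.
Loan 2: monthly rate = 8.9%/12 = 0.0074167; payment = 50,000 × 0.0074167 / (1 − (1+0.0074167)^−84) = $801.92.
Over 56 months: Loan 1 costs 56 × $913.40 + $250.00 = $51,400.40; Loan 2 costs 56 × $801.92 + $1,175.00 = $46,082.52.
Loan 2 is cheaper by $51,400.40 − $46,082.52 = $5,317.88.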